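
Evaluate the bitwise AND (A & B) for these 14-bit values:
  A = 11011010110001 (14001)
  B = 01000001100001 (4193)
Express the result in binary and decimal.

Apply & to each column (1 only where both bits are 1):
  11011010110001
& 01000001100001
----------------
  01000000100001

Answer: 01000000100001 (4129)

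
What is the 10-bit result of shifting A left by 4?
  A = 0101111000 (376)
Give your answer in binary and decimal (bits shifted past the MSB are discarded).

Shift left by 4: drop the top 4 bit(s), append 4 zero(s) on the right.
  0101111000  ->  discard [0101], keep [111000], append 0000
= 1110000000

Answer: 1110000000 (896)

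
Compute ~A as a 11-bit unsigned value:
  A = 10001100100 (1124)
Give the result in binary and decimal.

Flip each bit (0->1, 1->0):
  10001100100
  01110011011

Answer: 01110011011 (923)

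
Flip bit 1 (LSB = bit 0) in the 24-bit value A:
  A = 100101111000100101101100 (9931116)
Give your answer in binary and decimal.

Mask = 1 << 1 = 000000000000000000000010
Bit 1 of A is 0; XOR with the mask flips it to 1.
  100101111000100101101100
^ 000000000000000000000010
--------------------------
  100101111000100101101110

Answer: 100101111000100101101110 (9931118)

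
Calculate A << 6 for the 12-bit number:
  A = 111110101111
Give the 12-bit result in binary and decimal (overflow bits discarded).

Shift left by 6: drop the top 6 bit(s), append 6 zero(s) on the right.
  111110101111  ->  discard [111110], keep [101111], append 000000
= 101111000000

Answer: 101111000000 (3008)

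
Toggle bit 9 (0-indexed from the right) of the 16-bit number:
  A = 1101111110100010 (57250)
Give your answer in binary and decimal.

Mask = 1 << 9 = 0000001000000000
Bit 9 of A is 1; XOR with the mask flips it to 0.
  1101111110100010
^ 0000001000000000
------------------
  1101110110100010

Answer: 1101110110100010 (56738)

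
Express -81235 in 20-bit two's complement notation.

1. Binary of +81235:  00010011110101010011
2. Invert bits:     11101100001010101100
3. Add 1:           11101100001010101101

Answer: 11101100001010101101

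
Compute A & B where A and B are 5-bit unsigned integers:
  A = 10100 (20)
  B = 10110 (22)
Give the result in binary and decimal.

Apply & to each column (1 only where both bits are 1):
  10100
& 10110
-------
  10100

Answer: 10100 (20)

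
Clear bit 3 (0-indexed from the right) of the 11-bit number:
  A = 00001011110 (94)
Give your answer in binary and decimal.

Mask = ~(1 << 3) = 11111110111
Bit 3 of A is 1, so AND-ing with the mask clears it to 0.
  00001011110
& 11111110111
-------------
  00001010110

Answer: 00001010110 (86)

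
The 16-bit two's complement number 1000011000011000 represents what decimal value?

MSB is 1, so the value is negative. Find the magnitude:
1. Invert bits:  0111100111100111
2. Add 1:        0111100111101000  = 31208
3. Apply sign:   -31208

Answer: -31208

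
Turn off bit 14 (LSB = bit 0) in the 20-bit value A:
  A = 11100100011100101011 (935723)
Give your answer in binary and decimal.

Mask = ~(1 << 14) = 11111011111111111111
Bit 14 of A is 1, so AND-ing with the mask clears it to 0.
  11100100011100101011
& 11111011111111111111
----------------------
  11100000011100101011

Answer: 11100000011100101011 (919339)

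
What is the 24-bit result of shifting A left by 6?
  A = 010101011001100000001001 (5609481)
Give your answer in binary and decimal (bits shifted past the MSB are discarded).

Shift left by 6: drop the top 6 bit(s), append 6 zero(s) on the right.
  010101011001100000001001  ->  discard [010101], keep [011001100000001001], append 000000
= 011001100000001001000000

Answer: 011001100000001001000000 (6685248)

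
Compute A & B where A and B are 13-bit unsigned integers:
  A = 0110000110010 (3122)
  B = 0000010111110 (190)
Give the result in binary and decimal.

Apply & to each column (1 only where both bits are 1):
  0110000110010
& 0000010111110
---------------
  0000000110010

Answer: 0000000110010 (50)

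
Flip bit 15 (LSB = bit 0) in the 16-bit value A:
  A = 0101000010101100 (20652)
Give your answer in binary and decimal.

Mask = 1 << 15 = 1000000000000000
Bit 15 of A is 0; XOR with the mask flips it to 1.
  0101000010101100
^ 1000000000000000
------------------
  1101000010101100

Answer: 1101000010101100 (53420)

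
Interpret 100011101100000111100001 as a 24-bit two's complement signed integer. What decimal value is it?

MSB is 1, so the value is negative. Find the magnitude:
1. Invert bits:  011100010011111000011110
2. Add 1:        011100010011111000011111  = 7421471
3. Apply sign:   -7421471

Answer: -7421471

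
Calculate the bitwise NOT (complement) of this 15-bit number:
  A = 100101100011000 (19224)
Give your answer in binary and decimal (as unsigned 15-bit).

Flip each bit (0->1, 1->0):
  100101100011000
  011010011100111

Answer: 011010011100111 (13543)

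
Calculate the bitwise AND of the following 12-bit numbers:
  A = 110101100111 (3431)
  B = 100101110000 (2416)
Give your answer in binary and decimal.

Apply & to each column (1 only where both bits are 1):
  110101100111
& 100101110000
--------------
  100101100000

Answer: 100101100000 (2400)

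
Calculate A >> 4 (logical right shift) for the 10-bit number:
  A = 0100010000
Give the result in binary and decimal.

Logical shift right by 4: drop the bottom 4 bit(s), prepend 4 zero(s) on the left.
  0100010000  ->  keep [010001], discard [0000], prepend 0000
= 0000010001

Answer: 0000010001 (17)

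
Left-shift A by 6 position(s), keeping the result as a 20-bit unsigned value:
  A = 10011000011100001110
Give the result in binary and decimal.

Shift left by 6: drop the top 6 bit(s), append 6 zero(s) on the right.
  10011000011100001110  ->  discard [100110], keep [00011100001110], append 000000
= 00011100001110000000

Answer: 00011100001110000000 (115584)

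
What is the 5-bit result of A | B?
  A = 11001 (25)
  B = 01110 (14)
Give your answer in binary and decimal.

Apply | to each column (1 where either bit is 1):
  11001
| 01110
-------
  11111

Answer: 11111 (31)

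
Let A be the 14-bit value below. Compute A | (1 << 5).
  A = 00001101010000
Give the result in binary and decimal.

Mask = 1 << 5 = 00000000100000
Bit 5 of A is 0, so OR-ing with the mask flips it to 1.
  00001101010000
| 00000000100000
----------------
  00001101110000

Answer: 00001101110000 (880)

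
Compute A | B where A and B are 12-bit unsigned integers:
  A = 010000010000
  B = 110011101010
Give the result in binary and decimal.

Apply | to each column (1 where either bit is 1):
  010000010000
| 110011101010
--------------
  110011111010

Answer: 110011111010 (3322)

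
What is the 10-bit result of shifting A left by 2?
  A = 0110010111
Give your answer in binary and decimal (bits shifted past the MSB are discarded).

Shift left by 2: drop the top 2 bit(s), append 2 zero(s) on the right.
  0110010111  ->  discard [01], keep [10010111], append 00
= 1001011100

Answer: 1001011100 (604)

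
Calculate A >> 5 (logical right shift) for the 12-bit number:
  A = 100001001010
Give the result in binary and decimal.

Logical shift right by 5: drop the bottom 5 bit(s), prepend 5 zero(s) on the left.
  100001001010  ->  keep [1000010], discard [01010], prepend 00000
= 000001000010

Answer: 000001000010 (66)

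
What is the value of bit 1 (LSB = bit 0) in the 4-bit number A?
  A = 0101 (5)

Bit 1 is the 2nd from the right.
  0101
    ^
That bit is 0.

Answer: 0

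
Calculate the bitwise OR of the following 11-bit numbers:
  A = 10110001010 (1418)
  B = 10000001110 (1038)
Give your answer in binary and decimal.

Apply | to each column (1 where either bit is 1):
  10110001010
| 10000001110
-------------
  10110001110

Answer: 10110001110 (1422)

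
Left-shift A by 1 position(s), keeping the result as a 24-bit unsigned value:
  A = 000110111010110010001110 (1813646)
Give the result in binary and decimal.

Shift left by 1: drop the top 1 bit(s), append 1 zero(s) on the right.
  000110111010110010001110  ->  discard [0], keep [00110111010110010001110], append 0
= 001101110101100100011100

Answer: 001101110101100100011100 (3627292)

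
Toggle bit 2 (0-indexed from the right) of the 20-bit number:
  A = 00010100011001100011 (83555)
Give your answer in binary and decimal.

Mask = 1 << 2 = 00000000000000000100
Bit 2 of A is 0; XOR with the mask flips it to 1.
  00010100011001100011
^ 00000000000000000100
----------------------
  00010100011001100111

Answer: 00010100011001100111 (83559)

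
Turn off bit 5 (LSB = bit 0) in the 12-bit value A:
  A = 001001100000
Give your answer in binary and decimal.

Mask = ~(1 << 5) = 111111011111
Bit 5 of A is 1, so AND-ing with the mask clears it to 0.
  001001100000
& 111111011111
--------------
  001001000000

Answer: 001001000000 (576)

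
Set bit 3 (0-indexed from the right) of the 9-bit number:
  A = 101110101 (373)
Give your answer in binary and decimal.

Mask = 1 << 3 = 000001000
Bit 3 of A is 0, so OR-ing with the mask flips it to 1.
  101110101
| 000001000
-----------
  101111101

Answer: 101111101 (381)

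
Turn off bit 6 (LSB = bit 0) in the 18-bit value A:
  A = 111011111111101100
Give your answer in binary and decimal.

Mask = ~(1 << 6) = 111111111110111111
Bit 6 of A is 1, so AND-ing with the mask clears it to 0.
  111011111111101100
& 111111111110111111
--------------------
  111011111110101100

Answer: 111011111110101100 (245676)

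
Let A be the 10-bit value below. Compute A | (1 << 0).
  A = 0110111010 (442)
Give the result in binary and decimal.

Mask = 1 << 0 = 0000000001
Bit 0 of A is 0, so OR-ing with the mask flips it to 1.
  0110111010
| 0000000001
------------
  0110111011

Answer: 0110111011 (443)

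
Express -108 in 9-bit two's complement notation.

1. Binary of +108:  001101100
2. Invert bits:     110010011
3. Add 1:           110010100

Answer: 110010100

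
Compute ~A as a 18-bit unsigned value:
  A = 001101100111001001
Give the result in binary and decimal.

Flip each bit (0->1, 1->0):
  001101100111001001
  110010011000110110

Answer: 110010011000110110 (206390)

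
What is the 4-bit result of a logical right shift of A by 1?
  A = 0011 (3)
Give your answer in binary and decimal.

Logical shift right by 1: drop the bottom 1 bit(s), prepend 1 zero(s) on the left.
  0011  ->  keep [001], discard [1], prepend 0
= 0001

Answer: 0001 (1)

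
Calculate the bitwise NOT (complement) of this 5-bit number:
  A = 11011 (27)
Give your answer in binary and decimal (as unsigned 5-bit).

Flip each bit (0->1, 1->0):
  11011
  00100

Answer: 00100 (4)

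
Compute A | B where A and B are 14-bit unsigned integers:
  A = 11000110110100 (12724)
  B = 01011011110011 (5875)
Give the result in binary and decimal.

Apply | to each column (1 where either bit is 1):
  11000110110100
| 01011011110011
----------------
  11011111110111

Answer: 11011111110111 (14327)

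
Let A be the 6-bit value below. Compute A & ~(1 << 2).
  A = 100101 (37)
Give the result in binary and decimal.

Mask = ~(1 << 2) = 111011
Bit 2 of A is 1, so AND-ing with the mask clears it to 0.
  100101
& 111011
--------
  100001

Answer: 100001 (33)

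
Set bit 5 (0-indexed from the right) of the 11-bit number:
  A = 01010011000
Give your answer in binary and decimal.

Mask = 1 << 5 = 00000100000
Bit 5 of A is 0, so OR-ing with the mask flips it to 1.
  01010011000
| 00000100000
-------------
  01010111000

Answer: 01010111000 (696)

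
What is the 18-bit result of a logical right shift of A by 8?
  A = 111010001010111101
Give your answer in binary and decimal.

Logical shift right by 8: drop the bottom 8 bit(s), prepend 8 zero(s) on the left.
  111010001010111101  ->  keep [1110100010], discard [10111101], prepend 00000000
= 000000001110100010

Answer: 000000001110100010 (930)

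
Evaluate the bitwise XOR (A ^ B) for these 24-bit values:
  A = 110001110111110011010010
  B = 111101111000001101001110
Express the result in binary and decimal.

Apply ^ to each column (1 where bits differ):
  110001110111110011010010
^ 111101111000001101001110
--------------------------
  001100001111111110011100

Answer: 001100001111111110011100 (3211164)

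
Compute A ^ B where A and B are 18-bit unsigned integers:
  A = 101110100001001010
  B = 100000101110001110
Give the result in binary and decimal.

Apply ^ to each column (1 where bits differ):
  101110100001001010
^ 100000101110001110
--------------------
  001110001111000100

Answer: 001110001111000100 (58308)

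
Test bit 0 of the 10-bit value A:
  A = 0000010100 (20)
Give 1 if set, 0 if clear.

Bit 0 is the 1st from the right.
  0000010100
           ^
That bit is 0.

Answer: 0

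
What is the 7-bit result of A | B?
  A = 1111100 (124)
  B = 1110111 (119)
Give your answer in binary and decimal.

Apply | to each column (1 where either bit is 1):
  1111100
| 1110111
---------
  1111111

Answer: 1111111 (127)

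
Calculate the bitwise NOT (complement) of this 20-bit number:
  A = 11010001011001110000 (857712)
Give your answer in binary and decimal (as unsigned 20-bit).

Flip each bit (0->1, 1->0):
  11010001011001110000
  00101110100110001111

Answer: 00101110100110001111 (190863)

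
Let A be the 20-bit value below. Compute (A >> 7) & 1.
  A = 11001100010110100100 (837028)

Bit 7 is the 8th from the right.
  11001100010110100100
              ^
That bit is 1.

Answer: 1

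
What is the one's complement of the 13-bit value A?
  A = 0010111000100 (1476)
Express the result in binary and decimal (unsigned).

Flip each bit (0->1, 1->0):
  0010111000100
  1101000111011

Answer: 1101000111011 (6715)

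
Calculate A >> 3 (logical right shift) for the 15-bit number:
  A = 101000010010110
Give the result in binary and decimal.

Logical shift right by 3: drop the bottom 3 bit(s), prepend 3 zero(s) on the left.
  101000010010110  ->  keep [101000010010], discard [110], prepend 000
= 000101000010010

Answer: 000101000010010 (2578)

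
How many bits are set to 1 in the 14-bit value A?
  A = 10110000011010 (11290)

10110000011010
1-bits at positions (from bit 0 = LSB): 1, 3, 4, 10, 11, 13
Count = 6

Answer: 6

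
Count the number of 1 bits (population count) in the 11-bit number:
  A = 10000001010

10000001010
1-bits at positions (from bit 0 = LSB): 1, 3, 10
Count = 3

Answer: 3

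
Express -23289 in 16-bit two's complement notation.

1. Binary of +23289:  0101101011111001
2. Invert bits:     1010010100000110
3. Add 1:           1010010100000111

Answer: 1010010100000111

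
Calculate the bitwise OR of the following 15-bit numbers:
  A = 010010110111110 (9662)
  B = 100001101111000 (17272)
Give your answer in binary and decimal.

Apply | to each column (1 where either bit is 1):
  010010110111110
| 100001101111000
-----------------
  110011111111110

Answer: 110011111111110 (26622)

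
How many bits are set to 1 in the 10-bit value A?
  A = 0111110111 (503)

0111110111
1-bits at positions (from bit 0 = LSB): 0, 1, 2, 4, 5, 6, 7, 8
Count = 8

Answer: 8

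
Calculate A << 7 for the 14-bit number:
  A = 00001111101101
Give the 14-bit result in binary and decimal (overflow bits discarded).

Shift left by 7: drop the top 7 bit(s), append 7 zero(s) on the right.
  00001111101101  ->  discard [0000111], keep [1101101], append 0000000
= 11011010000000

Answer: 11011010000000 (13952)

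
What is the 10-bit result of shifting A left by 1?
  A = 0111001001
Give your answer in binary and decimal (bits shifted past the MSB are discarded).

Shift left by 1: drop the top 1 bit(s), append 1 zero(s) on the right.
  0111001001  ->  discard [0], keep [111001001], append 0
= 1110010010

Answer: 1110010010 (914)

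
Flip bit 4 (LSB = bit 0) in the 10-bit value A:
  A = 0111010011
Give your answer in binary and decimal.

Mask = 1 << 4 = 0000010000
Bit 4 of A is 1; XOR with the mask flips it to 0.
  0111010011
^ 0000010000
------------
  0111000011

Answer: 0111000011 (451)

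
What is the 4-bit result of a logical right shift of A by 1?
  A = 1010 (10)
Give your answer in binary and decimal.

Logical shift right by 1: drop the bottom 1 bit(s), prepend 1 zero(s) on the left.
  1010  ->  keep [101], discard [0], prepend 0
= 0101

Answer: 0101 (5)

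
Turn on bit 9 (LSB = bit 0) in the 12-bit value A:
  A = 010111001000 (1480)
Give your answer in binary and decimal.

Mask = 1 << 9 = 001000000000
Bit 9 of A is 0, so OR-ing with the mask flips it to 1.
  010111001000
| 001000000000
--------------
  011111001000

Answer: 011111001000 (1992)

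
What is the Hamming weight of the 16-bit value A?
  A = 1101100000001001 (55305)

1101100000001001
1-bits at positions (from bit 0 = LSB): 0, 3, 11, 12, 14, 15
Count = 6

Answer: 6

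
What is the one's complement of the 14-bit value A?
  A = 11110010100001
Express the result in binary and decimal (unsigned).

Flip each bit (0->1, 1->0):
  11110010100001
  00001101011110

Answer: 00001101011110 (862)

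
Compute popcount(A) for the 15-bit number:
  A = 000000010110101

000000010110101
1-bits at positions (from bit 0 = LSB): 0, 2, 4, 5, 7
Count = 5

Answer: 5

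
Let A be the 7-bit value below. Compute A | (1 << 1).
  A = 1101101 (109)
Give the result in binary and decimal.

Mask = 1 << 1 = 0000010
Bit 1 of A is 0, so OR-ing with the mask flips it to 1.
  1101101
| 0000010
---------
  1101111

Answer: 1101111 (111)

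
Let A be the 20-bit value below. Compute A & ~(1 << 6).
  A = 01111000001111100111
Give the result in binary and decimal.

Mask = ~(1 << 6) = 11111111111110111111
Bit 6 of A is 1, so AND-ing with the mask clears it to 0.
  01111000001111100111
& 11111111111110111111
----------------------
  01111000001110100111

Answer: 01111000001110100111 (492455)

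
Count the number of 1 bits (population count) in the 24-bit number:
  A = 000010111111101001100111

000010111111101001100111
1-bits at positions (from bit 0 = LSB): 0, 1, 2, 5, 6, 9, 11, 12, 13, 14, 15, 16, 17, 19
Count = 14

Answer: 14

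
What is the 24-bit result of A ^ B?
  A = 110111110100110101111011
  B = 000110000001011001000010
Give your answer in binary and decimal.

Apply ^ to each column (1 where bits differ):
  110111110100110101111011
^ 000110000001011001000010
--------------------------
  110001110101101100111001

Answer: 110001110101101100111001 (13065017)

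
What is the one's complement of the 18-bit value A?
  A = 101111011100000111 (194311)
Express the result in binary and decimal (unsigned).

Flip each bit (0->1, 1->0):
  101111011100000111
  010000100011111000

Answer: 010000100011111000 (67832)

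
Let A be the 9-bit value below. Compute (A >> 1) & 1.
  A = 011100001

Bit 1 is the 2nd from the right.
  011100001
         ^
That bit is 0.

Answer: 0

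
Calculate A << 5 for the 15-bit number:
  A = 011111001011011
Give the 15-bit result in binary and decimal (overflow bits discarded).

Shift left by 5: drop the top 5 bit(s), append 5 zero(s) on the right.
  011111001011011  ->  discard [01111], keep [1001011011], append 00000
= 100101101100000

Answer: 100101101100000 (19296)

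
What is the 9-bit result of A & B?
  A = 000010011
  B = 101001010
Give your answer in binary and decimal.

Apply & to each column (1 only where both bits are 1):
  000010011
& 101001010
-----------
  000000010

Answer: 000000010 (2)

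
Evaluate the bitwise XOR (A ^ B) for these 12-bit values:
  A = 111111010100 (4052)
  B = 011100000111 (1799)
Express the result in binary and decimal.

Apply ^ to each column (1 where bits differ):
  111111010100
^ 011100000111
--------------
  100011010011

Answer: 100011010011 (2259)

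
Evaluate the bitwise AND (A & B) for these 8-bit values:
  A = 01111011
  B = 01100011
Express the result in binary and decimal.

Apply & to each column (1 only where both bits are 1):
  01111011
& 01100011
----------
  01100011

Answer: 01100011 (99)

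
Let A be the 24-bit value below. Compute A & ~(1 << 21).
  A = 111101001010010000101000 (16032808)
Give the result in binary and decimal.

Mask = ~(1 << 21) = 110111111111111111111111
Bit 21 of A is 1, so AND-ing with the mask clears it to 0.
  111101001010010000101000
& 110111111111111111111111
--------------------------
  110101001010010000101000

Answer: 110101001010010000101000 (13935656)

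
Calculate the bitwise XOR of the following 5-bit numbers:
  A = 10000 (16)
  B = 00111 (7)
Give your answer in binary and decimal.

Apply ^ to each column (1 where bits differ):
  10000
^ 00111
-------
  10111

Answer: 10111 (23)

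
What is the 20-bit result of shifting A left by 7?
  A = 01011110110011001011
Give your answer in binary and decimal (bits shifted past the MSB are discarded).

Shift left by 7: drop the top 7 bit(s), append 7 zero(s) on the right.
  01011110110011001011  ->  discard [0101111], keep [0110011001011], append 0000000
= 01100110010110000000

Answer: 01100110010110000000 (419200)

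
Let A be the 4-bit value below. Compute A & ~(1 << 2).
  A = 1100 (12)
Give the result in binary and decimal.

Mask = ~(1 << 2) = 1011
Bit 2 of A is 1, so AND-ing with the mask clears it to 0.
  1100
& 1011
------
  1000

Answer: 1000 (8)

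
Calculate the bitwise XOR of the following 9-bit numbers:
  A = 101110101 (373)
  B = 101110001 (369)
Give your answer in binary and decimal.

Apply ^ to each column (1 where bits differ):
  101110101
^ 101110001
-----------
  000000100

Answer: 000000100 (4)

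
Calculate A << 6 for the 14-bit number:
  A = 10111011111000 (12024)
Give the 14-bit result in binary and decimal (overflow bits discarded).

Shift left by 6: drop the top 6 bit(s), append 6 zero(s) on the right.
  10111011111000  ->  discard [101110], keep [11111000], append 000000
= 11111000000000

Answer: 11111000000000 (15872)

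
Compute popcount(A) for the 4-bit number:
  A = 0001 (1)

0001
1-bits at positions (from bit 0 = LSB): 0
Count = 1

Answer: 1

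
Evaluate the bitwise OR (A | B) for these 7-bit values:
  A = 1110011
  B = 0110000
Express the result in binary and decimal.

Apply | to each column (1 where either bit is 1):
  1110011
| 0110000
---------
  1110011

Answer: 1110011 (115)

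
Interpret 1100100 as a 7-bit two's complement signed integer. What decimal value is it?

MSB is 1, so the value is negative. Find the magnitude:
1. Invert bits:  0011011
2. Add 1:        0011100  = 28
3. Apply sign:   -28

Answer: -28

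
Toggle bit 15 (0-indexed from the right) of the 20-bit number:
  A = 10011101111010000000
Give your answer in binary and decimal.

Mask = 1 << 15 = 00001000000000000000
Bit 15 of A is 1; XOR with the mask flips it to 0.
  10011101111010000000
^ 00001000000000000000
----------------------
  10010101111010000000

Answer: 10010101111010000000 (614016)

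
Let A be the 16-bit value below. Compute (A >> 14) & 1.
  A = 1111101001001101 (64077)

Bit 14 is the 15th from the right.
  1111101001001101
   ^
That bit is 1.

Answer: 1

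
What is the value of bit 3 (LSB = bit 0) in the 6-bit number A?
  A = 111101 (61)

Bit 3 is the 4th from the right.
  111101
    ^
That bit is 1.

Answer: 1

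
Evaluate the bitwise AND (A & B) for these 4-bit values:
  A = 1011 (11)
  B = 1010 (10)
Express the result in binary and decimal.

Apply & to each column (1 only where both bits are 1):
  1011
& 1010
------
  1010

Answer: 1010 (10)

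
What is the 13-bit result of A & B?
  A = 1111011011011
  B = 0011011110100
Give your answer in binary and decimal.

Apply & to each column (1 only where both bits are 1):
  1111011011011
& 0011011110100
---------------
  0011011010000

Answer: 0011011010000 (1744)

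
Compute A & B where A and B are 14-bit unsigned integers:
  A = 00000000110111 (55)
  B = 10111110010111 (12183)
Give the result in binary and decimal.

Apply & to each column (1 only where both bits are 1):
  00000000110111
& 10111110010111
----------------
  00000000010111

Answer: 00000000010111 (23)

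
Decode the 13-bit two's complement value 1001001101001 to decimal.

MSB is 1, so the value is negative. Find the magnitude:
1. Invert bits:  0110110010110
2. Add 1:        0110110010111  = 3479
3. Apply sign:   -3479

Answer: -3479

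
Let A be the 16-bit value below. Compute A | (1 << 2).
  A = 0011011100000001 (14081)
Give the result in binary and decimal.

Mask = 1 << 2 = 0000000000000100
Bit 2 of A is 0, so OR-ing with the mask flips it to 1.
  0011011100000001
| 0000000000000100
------------------
  0011011100000101

Answer: 0011011100000101 (14085)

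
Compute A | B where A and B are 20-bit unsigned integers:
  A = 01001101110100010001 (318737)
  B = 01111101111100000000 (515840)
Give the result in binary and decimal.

Apply | to each column (1 where either bit is 1):
  01001101110100010001
| 01111101111100000000
----------------------
  01111101111100010001

Answer: 01111101111100010001 (515857)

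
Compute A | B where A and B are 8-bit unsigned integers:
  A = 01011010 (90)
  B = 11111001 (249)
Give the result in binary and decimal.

Apply | to each column (1 where either bit is 1):
  01011010
| 11111001
----------
  11111011

Answer: 11111011 (251)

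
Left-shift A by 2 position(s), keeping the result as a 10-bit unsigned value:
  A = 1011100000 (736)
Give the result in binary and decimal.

Shift left by 2: drop the top 2 bit(s), append 2 zero(s) on the right.
  1011100000  ->  discard [10], keep [11100000], append 00
= 1110000000

Answer: 1110000000 (896)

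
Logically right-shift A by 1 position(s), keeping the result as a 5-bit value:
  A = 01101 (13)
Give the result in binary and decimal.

Logical shift right by 1: drop the bottom 1 bit(s), prepend 1 zero(s) on the left.
  01101  ->  keep [0110], discard [1], prepend 0
= 00110

Answer: 00110 (6)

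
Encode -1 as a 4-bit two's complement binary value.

1. Binary of +1:  0001
2. Invert bits:     1110
3. Add 1:           1111

Answer: 1111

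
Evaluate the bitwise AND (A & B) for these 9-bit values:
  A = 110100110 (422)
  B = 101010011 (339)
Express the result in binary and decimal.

Apply & to each column (1 only where both bits are 1):
  110100110
& 101010011
-----------
  100000010

Answer: 100000010 (258)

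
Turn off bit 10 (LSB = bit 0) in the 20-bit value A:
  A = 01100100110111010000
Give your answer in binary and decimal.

Mask = ~(1 << 10) = 11111111101111111111
Bit 10 of A is 1, so AND-ing with the mask clears it to 0.
  01100100110111010000
& 11111111101111111111
----------------------
  01100100100111010000

Answer: 01100100100111010000 (412112)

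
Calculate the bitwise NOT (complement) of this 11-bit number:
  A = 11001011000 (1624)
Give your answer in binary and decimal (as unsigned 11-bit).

Flip each bit (0->1, 1->0):
  11001011000
  00110100111

Answer: 00110100111 (423)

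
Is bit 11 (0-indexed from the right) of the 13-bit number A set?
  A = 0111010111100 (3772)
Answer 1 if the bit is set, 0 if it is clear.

Bit 11 is the 12th from the right.
  0111010111100
   ^
That bit is 1.

Answer: 1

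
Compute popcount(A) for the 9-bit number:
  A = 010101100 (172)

010101100
1-bits at positions (from bit 0 = LSB): 2, 3, 5, 7
Count = 4

Answer: 4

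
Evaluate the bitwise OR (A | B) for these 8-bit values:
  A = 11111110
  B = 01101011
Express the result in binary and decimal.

Apply | to each column (1 where either bit is 1):
  11111110
| 01101011
----------
  11111111

Answer: 11111111 (255)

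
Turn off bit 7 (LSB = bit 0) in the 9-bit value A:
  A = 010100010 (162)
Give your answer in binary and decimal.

Mask = ~(1 << 7) = 101111111
Bit 7 of A is 1, so AND-ing with the mask clears it to 0.
  010100010
& 101111111
-----------
  000100010

Answer: 000100010 (34)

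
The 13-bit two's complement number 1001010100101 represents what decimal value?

MSB is 1, so the value is negative. Find the magnitude:
1. Invert bits:  0110101011010
2. Add 1:        0110101011011  = 3419
3. Apply sign:   -3419

Answer: -3419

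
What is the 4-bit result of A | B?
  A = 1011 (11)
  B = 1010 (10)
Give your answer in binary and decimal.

Apply | to each column (1 where either bit is 1):
  1011
| 1010
------
  1011

Answer: 1011 (11)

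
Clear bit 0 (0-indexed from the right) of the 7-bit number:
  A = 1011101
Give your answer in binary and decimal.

Mask = ~(1 << 0) = 1111110
Bit 0 of A is 1, so AND-ing with the mask clears it to 0.
  1011101
& 1111110
---------
  1011100

Answer: 1011100 (92)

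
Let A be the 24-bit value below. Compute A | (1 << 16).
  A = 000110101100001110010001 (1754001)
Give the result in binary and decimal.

Mask = 1 << 16 = 000000010000000000000000
Bit 16 of A is 0, so OR-ing with the mask flips it to 1.
  000110101100001110010001
| 000000010000000000000000
--------------------------
  000110111100001110010001

Answer: 000110111100001110010001 (1819537)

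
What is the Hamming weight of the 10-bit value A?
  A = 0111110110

0111110110
1-bits at positions (from bit 0 = LSB): 1, 2, 4, 5, 6, 7, 8
Count = 7

Answer: 7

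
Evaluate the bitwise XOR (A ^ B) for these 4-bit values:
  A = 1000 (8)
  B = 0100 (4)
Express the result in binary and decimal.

Apply ^ to each column (1 where bits differ):
  1000
^ 0100
------
  1100

Answer: 1100 (12)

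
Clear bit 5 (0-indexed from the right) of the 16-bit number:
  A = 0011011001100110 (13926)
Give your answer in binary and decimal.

Mask = ~(1 << 5) = 1111111111011111
Bit 5 of A is 1, so AND-ing with the mask clears it to 0.
  0011011001100110
& 1111111111011111
------------------
  0011011001000110

Answer: 0011011001000110 (13894)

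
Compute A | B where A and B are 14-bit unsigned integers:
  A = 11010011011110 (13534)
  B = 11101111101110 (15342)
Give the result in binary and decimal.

Apply | to each column (1 where either bit is 1):
  11010011011110
| 11101111101110
----------------
  11111111111110

Answer: 11111111111110 (16382)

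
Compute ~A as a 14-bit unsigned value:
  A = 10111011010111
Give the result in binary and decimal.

Flip each bit (0->1, 1->0):
  10111011010111
  01000100101000

Answer: 01000100101000 (4392)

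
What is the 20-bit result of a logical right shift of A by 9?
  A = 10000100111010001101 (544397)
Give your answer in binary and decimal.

Logical shift right by 9: drop the bottom 9 bit(s), prepend 9 zero(s) on the left.
  10000100111010001101  ->  keep [10000100111], discard [010001101], prepend 000000000
= 00000000010000100111

Answer: 00000000010000100111 (1063)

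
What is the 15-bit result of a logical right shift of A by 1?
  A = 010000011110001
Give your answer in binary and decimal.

Logical shift right by 1: drop the bottom 1 bit(s), prepend 1 zero(s) on the left.
  010000011110001  ->  keep [01000001111000], discard [1], prepend 0
= 001000001111000

Answer: 001000001111000 (4216)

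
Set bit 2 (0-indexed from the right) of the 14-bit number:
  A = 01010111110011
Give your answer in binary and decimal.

Mask = 1 << 2 = 00000000000100
Bit 2 of A is 0, so OR-ing with the mask flips it to 1.
  01010111110011
| 00000000000100
----------------
  01010111110111

Answer: 01010111110111 (5623)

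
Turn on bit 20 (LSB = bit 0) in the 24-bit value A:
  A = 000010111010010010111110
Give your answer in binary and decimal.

Mask = 1 << 20 = 000100000000000000000000
Bit 20 of A is 0, so OR-ing with the mask flips it to 1.
  000010111010010010111110
| 000100000000000000000000
--------------------------
  000110111010010010111110

Answer: 000110111010010010111110 (1811646)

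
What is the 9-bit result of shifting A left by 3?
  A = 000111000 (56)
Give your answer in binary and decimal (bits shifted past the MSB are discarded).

Shift left by 3: drop the top 3 bit(s), append 3 zero(s) on the right.
  000111000  ->  discard [000], keep [111000], append 000
= 111000000

Answer: 111000000 (448)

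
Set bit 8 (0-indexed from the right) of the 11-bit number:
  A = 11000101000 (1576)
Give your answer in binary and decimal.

Mask = 1 << 8 = 00100000000
Bit 8 of A is 0, so OR-ing with the mask flips it to 1.
  11000101000
| 00100000000
-------------
  11100101000

Answer: 11100101000 (1832)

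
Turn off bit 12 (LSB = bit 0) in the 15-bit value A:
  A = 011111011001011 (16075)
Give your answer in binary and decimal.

Mask = ~(1 << 12) = 110111111111111
Bit 12 of A is 1, so AND-ing with the mask clears it to 0.
  011111011001011
& 110111111111111
-----------------
  010111011001011

Answer: 010111011001011 (11979)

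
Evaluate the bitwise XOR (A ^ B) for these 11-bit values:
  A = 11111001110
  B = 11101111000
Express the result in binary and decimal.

Apply ^ to each column (1 where bits differ):
  11111001110
^ 11101111000
-------------
  00010110110

Answer: 00010110110 (182)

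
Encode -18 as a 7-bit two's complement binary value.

1. Binary of +18:  0010010
2. Invert bits:     1101101
3. Add 1:           1101110

Answer: 1101110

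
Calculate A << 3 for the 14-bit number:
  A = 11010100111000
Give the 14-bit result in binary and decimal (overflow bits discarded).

Shift left by 3: drop the top 3 bit(s), append 3 zero(s) on the right.
  11010100111000  ->  discard [110], keep [10100111000], append 000
= 10100111000000

Answer: 10100111000000 (10688)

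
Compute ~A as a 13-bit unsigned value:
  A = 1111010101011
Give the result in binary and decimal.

Flip each bit (0->1, 1->0):
  1111010101011
  0000101010100

Answer: 0000101010100 (340)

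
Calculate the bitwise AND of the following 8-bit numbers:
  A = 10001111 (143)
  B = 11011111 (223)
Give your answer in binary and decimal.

Apply & to each column (1 only where both bits are 1):
  10001111
& 11011111
----------
  10001111

Answer: 10001111 (143)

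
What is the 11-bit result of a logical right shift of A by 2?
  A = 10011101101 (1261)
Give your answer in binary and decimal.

Logical shift right by 2: drop the bottom 2 bit(s), prepend 2 zero(s) on the left.
  10011101101  ->  keep [100111011], discard [01], prepend 00
= 00100111011

Answer: 00100111011 (315)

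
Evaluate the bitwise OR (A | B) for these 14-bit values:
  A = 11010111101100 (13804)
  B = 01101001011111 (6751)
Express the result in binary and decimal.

Apply | to each column (1 where either bit is 1):
  11010111101100
| 01101001011111
----------------
  11111111111111

Answer: 11111111111111 (16383)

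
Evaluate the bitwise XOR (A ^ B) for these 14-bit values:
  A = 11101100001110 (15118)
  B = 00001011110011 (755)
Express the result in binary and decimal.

Apply ^ to each column (1 where bits differ):
  11101100001110
^ 00001011110011
----------------
  11100111111101

Answer: 11100111111101 (14845)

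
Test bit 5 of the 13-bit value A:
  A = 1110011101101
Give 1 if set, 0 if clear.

Bit 5 is the 6th from the right.
  1110011101101
         ^
That bit is 1.

Answer: 1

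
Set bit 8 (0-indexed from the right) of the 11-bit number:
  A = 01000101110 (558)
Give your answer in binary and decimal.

Mask = 1 << 8 = 00100000000
Bit 8 of A is 0, so OR-ing with the mask flips it to 1.
  01000101110
| 00100000000
-------------
  01100101110

Answer: 01100101110 (814)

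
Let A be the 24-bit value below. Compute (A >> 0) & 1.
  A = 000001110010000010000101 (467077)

Bit 0 is the 1st from the right.
  000001110010000010000101
                         ^
That bit is 1.

Answer: 1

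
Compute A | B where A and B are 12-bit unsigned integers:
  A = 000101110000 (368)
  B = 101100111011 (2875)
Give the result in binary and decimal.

Apply | to each column (1 where either bit is 1):
  000101110000
| 101100111011
--------------
  101101111011

Answer: 101101111011 (2939)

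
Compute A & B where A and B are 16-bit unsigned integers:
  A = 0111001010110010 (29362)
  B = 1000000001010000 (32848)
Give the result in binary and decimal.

Apply & to each column (1 only where both bits are 1):
  0111001010110010
& 1000000001010000
------------------
  0000000000010000

Answer: 0000000000010000 (16)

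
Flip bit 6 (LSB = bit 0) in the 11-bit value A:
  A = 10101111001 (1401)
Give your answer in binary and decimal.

Mask = 1 << 6 = 00001000000
Bit 6 of A is 1; XOR with the mask flips it to 0.
  10101111001
^ 00001000000
-------------
  10100111001

Answer: 10100111001 (1337)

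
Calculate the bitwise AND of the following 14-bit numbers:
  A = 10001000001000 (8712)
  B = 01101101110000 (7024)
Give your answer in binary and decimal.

Apply & to each column (1 only where both bits are 1):
  10001000001000
& 01101101110000
----------------
  00001000000000

Answer: 00001000000000 (512)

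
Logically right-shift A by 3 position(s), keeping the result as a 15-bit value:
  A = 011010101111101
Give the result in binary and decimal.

Logical shift right by 3: drop the bottom 3 bit(s), prepend 3 zero(s) on the left.
  011010101111101  ->  keep [011010101111], discard [101], prepend 000
= 000011010101111

Answer: 000011010101111 (1711)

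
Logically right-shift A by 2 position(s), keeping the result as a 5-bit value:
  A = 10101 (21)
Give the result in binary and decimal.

Logical shift right by 2: drop the bottom 2 bit(s), prepend 2 zero(s) on the left.
  10101  ->  keep [101], discard [01], prepend 00
= 00101

Answer: 00101 (5)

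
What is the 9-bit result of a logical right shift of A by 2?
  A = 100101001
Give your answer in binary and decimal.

Logical shift right by 2: drop the bottom 2 bit(s), prepend 2 zero(s) on the left.
  100101001  ->  keep [1001010], discard [01], prepend 00
= 001001010

Answer: 001001010 (74)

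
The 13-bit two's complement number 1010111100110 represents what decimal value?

MSB is 1, so the value is negative. Find the magnitude:
1. Invert bits:  0101000011001
2. Add 1:        0101000011010  = 2586
3. Apply sign:   -2586

Answer: -2586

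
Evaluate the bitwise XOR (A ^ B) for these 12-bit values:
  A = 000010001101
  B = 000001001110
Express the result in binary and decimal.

Apply ^ to each column (1 where bits differ):
  000010001101
^ 000001001110
--------------
  000011000011

Answer: 000011000011 (195)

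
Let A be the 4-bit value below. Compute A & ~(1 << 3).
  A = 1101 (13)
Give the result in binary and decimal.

Mask = ~(1 << 3) = 0111
Bit 3 of A is 1, so AND-ing with the mask clears it to 0.
  1101
& 0111
------
  0101

Answer: 0101 (5)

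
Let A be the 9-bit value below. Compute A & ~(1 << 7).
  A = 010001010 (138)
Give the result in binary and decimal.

Mask = ~(1 << 7) = 101111111
Bit 7 of A is 1, so AND-ing with the mask clears it to 0.
  010001010
& 101111111
-----------
  000001010

Answer: 000001010 (10)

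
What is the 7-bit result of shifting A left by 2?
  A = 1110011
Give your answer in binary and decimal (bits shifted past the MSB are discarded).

Shift left by 2: drop the top 2 bit(s), append 2 zero(s) on the right.
  1110011  ->  discard [11], keep [10011], append 00
= 1001100

Answer: 1001100 (76)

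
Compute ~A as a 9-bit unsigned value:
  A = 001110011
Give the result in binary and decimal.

Flip each bit (0->1, 1->0):
  001110011
  110001100

Answer: 110001100 (396)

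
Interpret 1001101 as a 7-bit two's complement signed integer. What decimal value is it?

MSB is 1, so the value is negative. Find the magnitude:
1. Invert bits:  0110010
2. Add 1:        0110011  = 51
3. Apply sign:   -51

Answer: -51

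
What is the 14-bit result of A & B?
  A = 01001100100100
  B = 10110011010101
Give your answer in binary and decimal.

Apply & to each column (1 only where both bits are 1):
  01001100100100
& 10110011010101
----------------
  00000000000100

Answer: 00000000000100 (4)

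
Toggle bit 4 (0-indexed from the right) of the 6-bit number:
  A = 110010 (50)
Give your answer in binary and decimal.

Mask = 1 << 4 = 010000
Bit 4 of A is 1; XOR with the mask flips it to 0.
  110010
^ 010000
--------
  100010

Answer: 100010 (34)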